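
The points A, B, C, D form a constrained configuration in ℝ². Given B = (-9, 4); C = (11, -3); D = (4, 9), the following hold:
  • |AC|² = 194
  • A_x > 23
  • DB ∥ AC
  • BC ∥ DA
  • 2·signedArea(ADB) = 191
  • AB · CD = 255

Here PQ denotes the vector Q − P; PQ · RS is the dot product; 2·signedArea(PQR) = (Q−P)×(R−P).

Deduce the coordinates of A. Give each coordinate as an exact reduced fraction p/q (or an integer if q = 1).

A = (24, 2)

1. A_x = 24  [DB ∥ AC ∩ BC ∥ DA]
2. A_y = 2  [DB ∥ AC ∩ BC ∥ DA]
   → A = (24, 2)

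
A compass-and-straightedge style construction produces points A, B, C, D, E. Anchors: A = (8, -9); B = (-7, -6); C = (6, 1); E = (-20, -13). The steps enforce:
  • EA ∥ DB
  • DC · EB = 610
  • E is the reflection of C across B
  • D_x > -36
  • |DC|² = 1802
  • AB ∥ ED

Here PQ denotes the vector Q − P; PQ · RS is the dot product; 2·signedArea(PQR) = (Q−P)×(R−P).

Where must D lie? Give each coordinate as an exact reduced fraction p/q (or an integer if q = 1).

1. D_x = -35  [EA ∥ DB ∩ AB ∥ ED]
2. D_y = -10  [EA ∥ DB ∩ AB ∥ ED]
   → D = (-35, -10)

D = (-35, -10)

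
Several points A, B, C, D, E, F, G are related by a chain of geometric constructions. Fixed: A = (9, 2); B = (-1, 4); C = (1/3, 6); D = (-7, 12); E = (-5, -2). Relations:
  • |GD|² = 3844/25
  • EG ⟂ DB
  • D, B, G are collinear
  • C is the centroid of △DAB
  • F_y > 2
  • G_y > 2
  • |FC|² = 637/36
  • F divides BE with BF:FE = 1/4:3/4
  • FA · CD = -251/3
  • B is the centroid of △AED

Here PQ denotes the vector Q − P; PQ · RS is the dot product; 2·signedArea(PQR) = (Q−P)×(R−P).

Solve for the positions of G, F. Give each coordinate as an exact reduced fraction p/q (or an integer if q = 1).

F = (-2, 5/2)
G = (11/25, 52/25)

1. G_x = 11/25  [D, B, G are collinear ∩ EG ⟂ DB]
2. G_y = 52/25  [D, B, G are collinear ∩ EG ⟂ DB]
   → G = (11/25, 52/25)
3. F_x = -2  [F divides BE with BF:FE = 1/4:3/4]
4. F_y = 5/2  [F divides BE with BF:FE = 1/4:3/4]
   → F = (-2, 5/2)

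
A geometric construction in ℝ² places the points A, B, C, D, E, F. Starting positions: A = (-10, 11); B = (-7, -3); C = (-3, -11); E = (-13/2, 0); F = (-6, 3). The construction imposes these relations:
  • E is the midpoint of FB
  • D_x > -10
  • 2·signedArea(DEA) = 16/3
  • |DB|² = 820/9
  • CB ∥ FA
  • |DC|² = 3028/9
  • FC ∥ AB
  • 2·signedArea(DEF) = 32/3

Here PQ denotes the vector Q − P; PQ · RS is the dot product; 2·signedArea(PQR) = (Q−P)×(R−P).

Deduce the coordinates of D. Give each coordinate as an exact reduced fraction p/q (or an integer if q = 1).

D = (-9, 19/3)

1. D_x = -9  [2·signedArea(DEF) = 32/3 ∩ 2·signedArea(DEA) = 16/3]
2. D_y = 19/3  [2·signedArea(DEF) = 32/3 ∩ 2·signedArea(DEA) = 16/3]
   → D = (-9, 19/3)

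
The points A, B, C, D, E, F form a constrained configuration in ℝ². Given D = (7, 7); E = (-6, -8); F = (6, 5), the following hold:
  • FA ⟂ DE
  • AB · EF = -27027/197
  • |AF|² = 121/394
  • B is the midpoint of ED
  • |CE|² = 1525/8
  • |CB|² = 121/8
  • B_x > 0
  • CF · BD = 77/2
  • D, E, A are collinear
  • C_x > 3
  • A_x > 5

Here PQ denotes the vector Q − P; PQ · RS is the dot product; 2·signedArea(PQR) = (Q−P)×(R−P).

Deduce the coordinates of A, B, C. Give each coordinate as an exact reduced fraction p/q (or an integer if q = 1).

1. A_x = 2199/394  [D, E, A are collinear ∩ FA ⟂ DE]
2. A_y = 2113/394  [D, E, A are collinear ∩ FA ⟂ DE]
   → A = (2199/394, 2113/394)
3. B_x = 1/2  [B is the midpoint of ED]
4. B_y = -1/2  [B is the midpoint of ED]
   → B = (1/2, -1/2)
5. C_x = 13/4  [line -13/2·x + -15/2·y + 38 = 0 ∩ |CB|² = 121/8]
6. C_y = 9/4  [line -13/2·x + -15/2·y + 38 = 0 ∩ |CB|² = 121/8]
   → C = (13/4, 9/4)

A = (2199/394, 2113/394)
B = (1/2, -1/2)
C = (13/4, 9/4)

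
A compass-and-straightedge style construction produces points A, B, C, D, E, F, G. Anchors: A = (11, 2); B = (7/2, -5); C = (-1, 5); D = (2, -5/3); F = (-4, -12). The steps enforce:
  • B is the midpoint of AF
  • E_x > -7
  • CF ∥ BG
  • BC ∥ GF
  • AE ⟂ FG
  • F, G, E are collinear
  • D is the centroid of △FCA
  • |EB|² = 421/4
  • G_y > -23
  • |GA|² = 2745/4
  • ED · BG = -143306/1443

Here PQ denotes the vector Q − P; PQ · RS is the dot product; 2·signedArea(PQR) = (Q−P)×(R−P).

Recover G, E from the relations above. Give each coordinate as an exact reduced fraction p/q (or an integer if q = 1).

1. G_x = 1/2  [BC ∥ GF ∩ CF ∥ BG]
2. G_y = -22  [BC ∥ GF ∩ CF ∥ BG]
   → G = (1/2, -22)
3. E_x = -3229/481  [F, G, E are collinear ∩ AE ⟂ FG]
4. E_y = -2872/481  [F, G, E are collinear ∩ AE ⟂ FG]
   → E = (-3229/481, -2872/481)

E = (-3229/481, -2872/481)
G = (1/2, -22)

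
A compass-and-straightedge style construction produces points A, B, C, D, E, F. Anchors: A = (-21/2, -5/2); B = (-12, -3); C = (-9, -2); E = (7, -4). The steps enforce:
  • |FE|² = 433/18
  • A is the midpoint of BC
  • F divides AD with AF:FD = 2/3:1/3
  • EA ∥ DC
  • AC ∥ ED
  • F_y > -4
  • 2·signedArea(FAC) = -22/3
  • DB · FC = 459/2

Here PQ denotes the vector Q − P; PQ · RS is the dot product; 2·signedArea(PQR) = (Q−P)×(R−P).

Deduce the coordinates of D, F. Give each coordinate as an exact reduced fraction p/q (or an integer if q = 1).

1. D_x = 17/2  [EA ∥ DC ∩ AC ∥ ED]
2. D_y = -7/2  [EA ∥ DC ∩ AC ∥ ED]
   → D = (17/2, -7/2)
3. F_x = 13/6  [F divides AD with AF:FD = 2/3:1/3]
4. F_y = -19/6  [F divides AD with AF:FD = 2/3:1/3]
   → F = (13/6, -19/6)

D = (17/2, -7/2)
F = (13/6, -19/6)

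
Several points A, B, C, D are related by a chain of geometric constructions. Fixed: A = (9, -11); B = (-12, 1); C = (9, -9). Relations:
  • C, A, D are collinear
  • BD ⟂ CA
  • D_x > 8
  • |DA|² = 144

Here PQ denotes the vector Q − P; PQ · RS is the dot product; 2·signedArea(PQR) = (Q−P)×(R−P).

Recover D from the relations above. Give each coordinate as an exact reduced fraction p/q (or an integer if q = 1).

D = (9, 1)

1. D_x = 9  [C, A, D are collinear ∩ BD ⟂ CA]
2. D_y = 1  [C, A, D are collinear ∩ BD ⟂ CA]
   → D = (9, 1)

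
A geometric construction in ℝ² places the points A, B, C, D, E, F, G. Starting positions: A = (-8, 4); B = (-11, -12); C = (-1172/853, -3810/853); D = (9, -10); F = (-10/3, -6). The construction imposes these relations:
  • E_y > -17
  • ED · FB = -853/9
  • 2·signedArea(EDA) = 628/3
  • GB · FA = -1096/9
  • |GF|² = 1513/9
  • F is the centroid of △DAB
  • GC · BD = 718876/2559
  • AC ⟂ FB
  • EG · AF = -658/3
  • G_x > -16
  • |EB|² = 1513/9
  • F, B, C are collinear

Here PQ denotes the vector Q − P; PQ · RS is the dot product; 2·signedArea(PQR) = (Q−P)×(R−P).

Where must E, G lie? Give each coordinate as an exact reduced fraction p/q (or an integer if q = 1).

1. E_x = 4/3  [2·signedArea(EDA) = 628/3 ∩ ED · FB = -853/9]
2. E_y = -16  [2·signedArea(EDA) = 628/3 ∩ ED · FB = -853/9]
   → E = (4/3, -16)
3. G_x = -47/3  [GB · FA = -1096/9 ∩ GC · BD = 718876/2559]
4. G_y = -2  [GB · FA = -1096/9 ∩ GC · BD = 718876/2559]
   → G = (-47/3, -2)

E = (4/3, -16)
G = (-47/3, -2)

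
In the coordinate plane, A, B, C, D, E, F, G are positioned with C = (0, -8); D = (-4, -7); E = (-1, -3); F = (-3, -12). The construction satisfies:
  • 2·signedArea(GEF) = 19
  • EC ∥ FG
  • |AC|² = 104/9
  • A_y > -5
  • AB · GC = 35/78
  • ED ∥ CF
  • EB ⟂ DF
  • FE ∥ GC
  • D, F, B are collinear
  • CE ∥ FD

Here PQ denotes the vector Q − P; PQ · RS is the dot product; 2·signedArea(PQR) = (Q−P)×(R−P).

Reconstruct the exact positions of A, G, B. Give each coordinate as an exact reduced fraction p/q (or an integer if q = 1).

A = (-2/3, -14/3)
B = (-121/26, -97/26)
G = (-2, -17)

1. G_x = -2  [FE ∥ GC ∩ EC ∥ FG]
2. G_y = -17  [FE ∥ GC ∩ EC ∥ FG]
   → G = (-2, -17)
3. B_x = -121/26  [D, F, B are collinear ∩ EB ⟂ DF]
4. B_y = -97/26  [D, F, B are collinear ∩ EB ⟂ DF]
   → B = (-121/26, -97/26)
5. A_x = -2/3  [line -2·x + -9·y + -130/3 = 0 ∩ |AC|² = 104/9]
6. A_y = -14/3  [line -2·x + -9·y + -130/3 = 0 ∩ |AC|² = 104/9]
   → A = (-2/3, -14/3)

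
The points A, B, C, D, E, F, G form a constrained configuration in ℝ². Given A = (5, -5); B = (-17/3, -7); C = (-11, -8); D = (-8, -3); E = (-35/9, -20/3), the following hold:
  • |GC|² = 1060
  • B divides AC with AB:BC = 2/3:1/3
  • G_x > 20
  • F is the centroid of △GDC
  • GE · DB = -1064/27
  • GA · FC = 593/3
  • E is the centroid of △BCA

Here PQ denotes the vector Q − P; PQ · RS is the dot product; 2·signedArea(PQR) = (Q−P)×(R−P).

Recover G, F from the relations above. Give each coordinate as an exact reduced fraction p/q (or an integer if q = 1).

F = (2/3, -13/3)
G = (21, -2)

1. G_x = 21  [line -7/3·x + 4·y + 57 = 0 ∩ |GC|² = 1060]
2. G_y = -2  [line -7/3·x + 4·y + 57 = 0 ∩ |GC|² = 1060]
   → G = (21, -2)
3. F_x = 2/3  [F is the centroid of △GDC]
4. F_y = -13/3  [F is the centroid of △GDC]
   → F = (2/3, -13/3)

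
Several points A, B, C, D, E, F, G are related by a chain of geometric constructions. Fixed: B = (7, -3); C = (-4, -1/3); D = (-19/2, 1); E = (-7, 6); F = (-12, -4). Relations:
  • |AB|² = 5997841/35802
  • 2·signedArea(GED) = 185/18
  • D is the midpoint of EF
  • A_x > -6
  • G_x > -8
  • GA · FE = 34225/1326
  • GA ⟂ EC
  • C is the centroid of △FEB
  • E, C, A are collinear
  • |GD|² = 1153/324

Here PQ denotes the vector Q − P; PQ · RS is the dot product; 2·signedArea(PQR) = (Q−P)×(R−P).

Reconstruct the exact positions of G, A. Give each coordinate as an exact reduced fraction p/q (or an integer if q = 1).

A = (-2217/442, 7205/3978)
G = (-23/3, 5/9)

1. G_x = -23/3  [line 5·x + -5/2·y + 715/18 = 0 ∩ |GD|² = 1153/324]
2. G_y = 5/9  [line 5·x + -5/2·y + 715/18 = 0 ∩ |GD|² = 1153/324]
   → G = (-23/3, 5/9)
3. A_x = -2217/442  [GA · FE = 34225/1326 ∩ E, C, A are collinear]
4. A_y = 7205/3978  [GA · FE = 34225/1326 ∩ E, C, A are collinear]
   → A = (-2217/442, 7205/3978)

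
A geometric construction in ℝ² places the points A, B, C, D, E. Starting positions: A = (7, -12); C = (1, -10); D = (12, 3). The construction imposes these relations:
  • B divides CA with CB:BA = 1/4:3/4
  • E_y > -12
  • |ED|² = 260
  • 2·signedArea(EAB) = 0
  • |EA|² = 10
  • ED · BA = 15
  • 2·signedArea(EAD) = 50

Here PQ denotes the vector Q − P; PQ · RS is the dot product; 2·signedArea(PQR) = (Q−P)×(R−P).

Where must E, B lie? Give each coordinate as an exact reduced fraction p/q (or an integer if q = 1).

B = (5/2, -21/2)
E = (4, -11)

1. E_x = 4  [line -15·x + 5·y + 115 = 0 ∩ |EA|² = 10]
2. E_y = -11  [line -15·x + 5·y + 115 = 0 ∩ |EA|² = 10]
   → E = (4, -11)
3. B_x = 5/2  [2·signedArea(EAB) = 0 ∩ B divides CA with CB:BA = 1/4:3/4]
4. B_y = -21/2  [2·signedArea(EAB) = 0 ∩ B divides CA with CB:BA = 1/4:3/4]
   → B = (5/2, -21/2)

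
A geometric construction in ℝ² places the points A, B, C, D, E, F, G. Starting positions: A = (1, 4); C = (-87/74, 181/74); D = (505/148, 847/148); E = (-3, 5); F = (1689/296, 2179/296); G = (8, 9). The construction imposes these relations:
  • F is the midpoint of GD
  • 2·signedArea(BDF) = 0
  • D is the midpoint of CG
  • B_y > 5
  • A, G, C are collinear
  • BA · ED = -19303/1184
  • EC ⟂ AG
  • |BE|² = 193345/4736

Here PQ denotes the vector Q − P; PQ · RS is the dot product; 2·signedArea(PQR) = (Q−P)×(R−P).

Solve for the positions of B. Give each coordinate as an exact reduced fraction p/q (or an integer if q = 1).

B = (1985/592, 3363/592)

1. B_x = 1985/592  [2·signedArea(BDF) = 0 ∩ BA · ED = -19303/1184]
2. B_y = 3363/592  [2·signedArea(BDF) = 0 ∩ BA · ED = -19303/1184]
   → B = (1985/592, 3363/592)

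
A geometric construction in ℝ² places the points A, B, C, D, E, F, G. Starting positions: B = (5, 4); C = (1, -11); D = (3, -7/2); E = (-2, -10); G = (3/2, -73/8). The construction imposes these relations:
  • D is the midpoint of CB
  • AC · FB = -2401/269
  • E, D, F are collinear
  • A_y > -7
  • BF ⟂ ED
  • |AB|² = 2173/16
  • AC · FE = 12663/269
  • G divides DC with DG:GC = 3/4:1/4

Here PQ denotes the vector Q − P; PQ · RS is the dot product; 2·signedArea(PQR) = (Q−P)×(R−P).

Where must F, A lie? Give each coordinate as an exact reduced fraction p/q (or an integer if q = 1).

1. F_x = 1982/269  [E, D, F are collinear ∩ BF ⟂ ED]
2. F_y = 586/269  [E, D, F are collinear ∩ BF ⟂ ED]
   → F = (1982/269, 586/269)
3. A_x = 1/2  [AC · FE = 12663/269 ∩ AC · FB = -2401/269]
4. A_y = -27/4  [AC · FE = 12663/269 ∩ AC · FB = -2401/269]
   → A = (1/2, -27/4)

A = (1/2, -27/4)
F = (1982/269, 586/269)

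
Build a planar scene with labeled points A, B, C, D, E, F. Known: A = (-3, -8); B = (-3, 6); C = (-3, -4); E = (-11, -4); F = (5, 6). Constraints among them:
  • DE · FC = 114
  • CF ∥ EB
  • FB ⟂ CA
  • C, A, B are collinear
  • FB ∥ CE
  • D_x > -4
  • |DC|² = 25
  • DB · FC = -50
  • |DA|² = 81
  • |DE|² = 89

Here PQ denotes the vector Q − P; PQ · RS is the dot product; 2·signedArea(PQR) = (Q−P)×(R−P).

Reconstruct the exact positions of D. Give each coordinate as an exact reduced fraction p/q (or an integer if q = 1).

1. D_x = -3  [line 8·x + 10·y + 14 = 0 ∩ |DE|² = 89]
2. D_y = 1  [line 8·x + 10·y + 14 = 0 ∩ |DE|² = 89]
   → D = (-3, 1)

D = (-3, 1)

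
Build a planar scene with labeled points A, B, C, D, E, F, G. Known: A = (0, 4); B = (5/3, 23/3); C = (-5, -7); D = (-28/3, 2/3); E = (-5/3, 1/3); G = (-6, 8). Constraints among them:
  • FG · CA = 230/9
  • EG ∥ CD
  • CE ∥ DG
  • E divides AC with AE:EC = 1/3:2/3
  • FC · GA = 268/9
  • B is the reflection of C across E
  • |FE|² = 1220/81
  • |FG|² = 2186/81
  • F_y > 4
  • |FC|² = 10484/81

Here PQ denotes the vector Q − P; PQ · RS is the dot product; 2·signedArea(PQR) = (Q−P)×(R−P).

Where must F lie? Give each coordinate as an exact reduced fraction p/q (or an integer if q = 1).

1. F_x = -23/9  [FG · CA = 230/9 ∩ FC · GA = 268/9]
2. F_y = 37/9  [FG · CA = 230/9 ∩ FC · GA = 268/9]
   → F = (-23/9, 37/9)

F = (-23/9, 37/9)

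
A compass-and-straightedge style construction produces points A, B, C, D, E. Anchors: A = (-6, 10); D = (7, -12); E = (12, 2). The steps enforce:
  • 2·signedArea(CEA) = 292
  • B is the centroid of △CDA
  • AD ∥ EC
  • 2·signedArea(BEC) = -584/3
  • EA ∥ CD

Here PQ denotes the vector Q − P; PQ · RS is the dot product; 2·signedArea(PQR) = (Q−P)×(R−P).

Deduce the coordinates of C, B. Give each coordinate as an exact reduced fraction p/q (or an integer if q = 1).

1. C_x = 25  [EA ∥ CD ∩ AD ∥ EC]
2. C_y = -20  [EA ∥ CD ∩ AD ∥ EC]
   → C = (25, -20)
3. B_x = 26/3  [B is the centroid of △CDA]
4. B_y = -22/3  [B is the centroid of △CDA]
   → B = (26/3, -22/3)

B = (26/3, -22/3)
C = (25, -20)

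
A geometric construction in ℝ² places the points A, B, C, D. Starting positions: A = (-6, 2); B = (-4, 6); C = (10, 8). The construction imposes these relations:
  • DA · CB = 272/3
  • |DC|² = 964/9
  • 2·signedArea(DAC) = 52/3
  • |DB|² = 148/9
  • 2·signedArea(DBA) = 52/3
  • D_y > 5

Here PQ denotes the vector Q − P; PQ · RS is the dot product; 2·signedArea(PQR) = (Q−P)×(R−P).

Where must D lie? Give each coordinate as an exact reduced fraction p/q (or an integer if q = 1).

D = (0, 16/3)

1. D_x = 0  [2·signedArea(DAC) = 52/3 ∩ 2·signedArea(DBA) = 52/3]
2. D_y = 16/3  [2·signedArea(DAC) = 52/3 ∩ 2·signedArea(DBA) = 52/3]
   → D = (0, 16/3)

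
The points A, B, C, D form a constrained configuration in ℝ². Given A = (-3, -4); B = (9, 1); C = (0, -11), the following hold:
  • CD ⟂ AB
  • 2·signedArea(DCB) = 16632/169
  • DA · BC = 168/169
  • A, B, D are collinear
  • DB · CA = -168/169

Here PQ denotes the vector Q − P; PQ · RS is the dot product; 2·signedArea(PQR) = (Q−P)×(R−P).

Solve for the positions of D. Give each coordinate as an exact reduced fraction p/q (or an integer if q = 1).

1. D_x = -495/169  [A, B, D are collinear ∩ CD ⟂ AB]
2. D_y = -671/169  [A, B, D are collinear ∩ CD ⟂ AB]
   → D = (-495/169, -671/169)

D = (-495/169, -671/169)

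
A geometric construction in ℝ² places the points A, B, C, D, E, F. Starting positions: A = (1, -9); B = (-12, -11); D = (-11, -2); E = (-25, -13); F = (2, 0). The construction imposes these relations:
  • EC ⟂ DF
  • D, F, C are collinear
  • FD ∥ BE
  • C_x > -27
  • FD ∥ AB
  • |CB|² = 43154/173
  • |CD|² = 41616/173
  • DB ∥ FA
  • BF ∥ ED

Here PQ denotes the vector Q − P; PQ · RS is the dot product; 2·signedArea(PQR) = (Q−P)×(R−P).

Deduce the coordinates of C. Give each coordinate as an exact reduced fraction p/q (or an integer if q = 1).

1. C_x = -4555/173  [D, F, C are collinear ∩ EC ⟂ DF]
2. C_y = -754/173  [D, F, C are collinear ∩ EC ⟂ DF]
   → C = (-4555/173, -754/173)

C = (-4555/173, -754/173)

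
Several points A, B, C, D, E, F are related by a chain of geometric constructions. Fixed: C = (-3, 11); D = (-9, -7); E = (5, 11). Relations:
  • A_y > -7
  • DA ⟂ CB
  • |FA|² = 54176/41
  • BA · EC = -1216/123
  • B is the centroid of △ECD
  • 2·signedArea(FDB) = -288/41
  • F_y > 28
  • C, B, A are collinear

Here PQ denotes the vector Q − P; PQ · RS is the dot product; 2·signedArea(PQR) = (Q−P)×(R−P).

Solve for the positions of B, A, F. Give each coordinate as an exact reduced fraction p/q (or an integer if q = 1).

1. B_x = -7/3  [B is the centroid of △ECD]
2. B_y = 5  [B is the centroid of △ECD]
   → B = (-7/3, 5)
3. A_x = -45/41  [C, B, A are collinear ∩ DA ⟂ CB]
4. A_y = -251/41  [C, B, A are collinear ∩ DA ⟂ CB]
   → A = (-45/41, -251/41)
5. F_x = 455/41  [line -12·x + 20/3·y + -6680/123 = 0 ∩ |FA|² = 54176/41]
6. F_y = 1153/41  [line -12·x + 20/3·y + -6680/123 = 0 ∩ |FA|² = 54176/41]
   → F = (455/41, 1153/41)

A = (-45/41, -251/41)
B = (-7/3, 5)
F = (455/41, 1153/41)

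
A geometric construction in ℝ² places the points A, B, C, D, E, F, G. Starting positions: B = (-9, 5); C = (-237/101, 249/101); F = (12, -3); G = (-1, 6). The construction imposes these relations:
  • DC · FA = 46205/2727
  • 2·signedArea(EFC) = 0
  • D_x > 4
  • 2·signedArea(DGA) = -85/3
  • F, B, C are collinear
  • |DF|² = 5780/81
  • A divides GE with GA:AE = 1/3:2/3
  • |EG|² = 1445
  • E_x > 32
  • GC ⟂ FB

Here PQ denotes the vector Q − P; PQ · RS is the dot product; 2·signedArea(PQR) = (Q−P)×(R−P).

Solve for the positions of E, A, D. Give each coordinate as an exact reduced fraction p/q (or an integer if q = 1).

A = (31/3, 1/3)
D = (40/9, 7/9)
E = (33, -11)

1. E_x = 33  [line -552/101·x + -1449/101·y + 2277/101 = 0 ∩ |EG|² = 1445]
2. E_y = -11  [line -552/101·x + -1449/101·y + 2277/101 = 0 ∩ |EG|² = 1445]
   → E = (33, -11)
3. A_x = 31/3  [A divides GE with GA:AE = 1/3:2/3]
4. A_y = 1/3  [A divides GE with GA:AE = 1/3:2/3]
   → A = (31/3, 1/3)
5. D_x = 40/9  [2·signedArea(DGA) = -85/3 ∩ DC · FA = 46205/2727]
6. D_y = 7/9  [2·signedArea(DGA) = -85/3 ∩ DC · FA = 46205/2727]
   → D = (40/9, 7/9)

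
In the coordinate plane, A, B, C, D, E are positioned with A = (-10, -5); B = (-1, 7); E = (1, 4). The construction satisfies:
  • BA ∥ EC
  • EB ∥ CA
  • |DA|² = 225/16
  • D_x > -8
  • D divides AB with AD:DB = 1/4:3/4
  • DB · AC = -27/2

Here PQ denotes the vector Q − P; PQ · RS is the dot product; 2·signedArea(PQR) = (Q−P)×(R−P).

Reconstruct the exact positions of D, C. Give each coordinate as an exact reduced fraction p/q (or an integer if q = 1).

C = (-8, -8)
D = (-31/4, -2)

1. D_x = -31/4  [D divides AB with AD:DB = 1/4:3/4]
2. D_y = -2  [D divides AB with AD:DB = 1/4:3/4]
   → D = (-31/4, -2)
3. C_x = -8  [EB ∥ CA ∩ BA ∥ EC]
4. C_y = -8  [EB ∥ CA ∩ BA ∥ EC]
   → C = (-8, -8)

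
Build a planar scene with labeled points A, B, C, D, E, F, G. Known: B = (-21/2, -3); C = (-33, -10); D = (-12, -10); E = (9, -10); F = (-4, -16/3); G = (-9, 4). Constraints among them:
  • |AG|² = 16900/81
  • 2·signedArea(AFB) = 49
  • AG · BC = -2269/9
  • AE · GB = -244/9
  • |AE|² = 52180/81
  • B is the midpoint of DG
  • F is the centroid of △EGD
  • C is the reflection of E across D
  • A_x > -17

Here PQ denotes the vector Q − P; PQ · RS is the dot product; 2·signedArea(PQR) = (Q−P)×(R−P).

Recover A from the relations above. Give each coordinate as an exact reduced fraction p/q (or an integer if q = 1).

1. A_x = -49/3  [AG · BC = -2269/9 ∩ 2·signedArea(AFB) = 49]
2. A_y = -76/9  [AG · BC = -2269/9 ∩ 2·signedArea(AFB) = 49]
   → A = (-49/3, -76/9)

A = (-49/3, -76/9)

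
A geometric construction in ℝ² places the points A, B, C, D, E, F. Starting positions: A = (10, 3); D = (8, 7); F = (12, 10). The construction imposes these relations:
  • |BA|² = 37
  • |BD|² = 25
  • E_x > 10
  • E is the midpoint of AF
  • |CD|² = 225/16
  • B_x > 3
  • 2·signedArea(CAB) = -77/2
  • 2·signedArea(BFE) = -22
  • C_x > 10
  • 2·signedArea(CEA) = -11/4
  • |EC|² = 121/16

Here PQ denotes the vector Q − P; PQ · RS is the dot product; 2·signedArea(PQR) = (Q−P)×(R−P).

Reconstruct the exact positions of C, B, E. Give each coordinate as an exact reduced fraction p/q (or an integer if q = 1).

1. E_x = 11  [E is the midpoint of AF]
2. E_y = 13/2  [E is the midpoint of AF]
   → E = (11, 13/2)
3. C_x = 11  [line 7/2·x + -1·y + -117/4 = 0 ∩ |CD|² = 225/16]
4. C_y = 37/4  [line 7/2·x + -1·y + -117/4 = 0 ∩ |CD|² = 225/16]
   → C = (11, 37/4)
5. B_x = 4  [2·signedArea(BFE) = -22 ∩ 2·signedArea(CAB) = -77/2]
6. B_y = 4  [2·signedArea(BFE) = -22 ∩ 2·signedArea(CAB) = -77/2]
   → B = (4, 4)

B = (4, 4)
C = (11, 37/4)
E = (11, 13/2)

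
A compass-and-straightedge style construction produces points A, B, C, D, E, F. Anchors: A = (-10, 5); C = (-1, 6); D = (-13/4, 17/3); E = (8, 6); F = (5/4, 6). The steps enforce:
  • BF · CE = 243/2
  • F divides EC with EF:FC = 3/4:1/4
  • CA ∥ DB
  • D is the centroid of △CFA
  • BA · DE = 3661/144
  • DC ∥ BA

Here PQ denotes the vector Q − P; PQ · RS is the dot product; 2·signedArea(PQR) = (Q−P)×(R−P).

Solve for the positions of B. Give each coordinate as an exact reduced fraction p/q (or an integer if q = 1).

1. B_x = -49/4  [DC ∥ BA ∩ CA ∥ DB]
2. B_y = 14/3  [DC ∥ BA ∩ CA ∥ DB]
   → B = (-49/4, 14/3)

B = (-49/4, 14/3)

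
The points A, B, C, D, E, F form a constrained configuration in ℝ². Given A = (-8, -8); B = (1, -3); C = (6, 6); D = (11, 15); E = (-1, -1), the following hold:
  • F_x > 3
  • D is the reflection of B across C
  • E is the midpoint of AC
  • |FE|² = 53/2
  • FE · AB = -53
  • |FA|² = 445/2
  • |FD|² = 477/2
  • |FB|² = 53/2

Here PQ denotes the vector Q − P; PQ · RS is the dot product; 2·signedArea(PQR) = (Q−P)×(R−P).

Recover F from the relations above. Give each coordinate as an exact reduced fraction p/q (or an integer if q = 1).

F = (7/2, 3/2)

1. F_x = 7/2  [line -9·x + -5·y + 39 = 0 ∩ |FE|² = 53/2]
2. F_y = 3/2  [line -9·x + -5·y + 39 = 0 ∩ |FE|² = 53/2]
   → F = (7/2, 3/2)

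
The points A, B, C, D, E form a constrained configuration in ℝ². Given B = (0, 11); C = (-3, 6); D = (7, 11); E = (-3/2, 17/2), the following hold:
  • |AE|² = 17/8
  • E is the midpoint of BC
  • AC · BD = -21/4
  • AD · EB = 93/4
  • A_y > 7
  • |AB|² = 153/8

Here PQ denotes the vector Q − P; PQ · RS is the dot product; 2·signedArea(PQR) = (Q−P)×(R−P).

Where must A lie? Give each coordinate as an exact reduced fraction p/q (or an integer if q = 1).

A = (-9/4, 29/4)

1. A_x = -9/4  [AC · BD = -21/4 ∩ AD · EB = 93/4]
2. A_y = 29/4  [AC · BD = -21/4 ∩ AD · EB = 93/4]
   → A = (-9/4, 29/4)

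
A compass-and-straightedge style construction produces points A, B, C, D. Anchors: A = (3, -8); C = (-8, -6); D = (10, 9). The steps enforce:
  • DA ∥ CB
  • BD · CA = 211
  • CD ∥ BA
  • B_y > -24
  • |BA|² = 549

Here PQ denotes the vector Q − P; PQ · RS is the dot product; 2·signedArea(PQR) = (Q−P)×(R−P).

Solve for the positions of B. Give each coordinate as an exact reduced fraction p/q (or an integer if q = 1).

1. B_x = -15  [CD ∥ BA ∩ DA ∥ CB]
2. B_y = -23  [CD ∥ BA ∩ DA ∥ CB]
   → B = (-15, -23)

B = (-15, -23)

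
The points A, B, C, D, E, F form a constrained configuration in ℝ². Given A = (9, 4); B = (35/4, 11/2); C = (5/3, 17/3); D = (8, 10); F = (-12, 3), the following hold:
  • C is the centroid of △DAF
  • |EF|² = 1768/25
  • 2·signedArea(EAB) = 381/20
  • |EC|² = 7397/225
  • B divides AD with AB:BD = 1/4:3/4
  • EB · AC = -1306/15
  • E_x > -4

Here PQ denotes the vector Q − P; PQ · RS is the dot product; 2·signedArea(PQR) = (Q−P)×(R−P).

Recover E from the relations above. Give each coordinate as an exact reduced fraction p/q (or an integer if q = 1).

E = (-18/5, 17/5)

1. E_x = -18/5  [EB · AC = -1306/15 ∩ 2·signedArea(EAB) = 381/20]
2. E_y = 17/5  [EB · AC = -1306/15 ∩ 2·signedArea(EAB) = 381/20]
   → E = (-18/5, 17/5)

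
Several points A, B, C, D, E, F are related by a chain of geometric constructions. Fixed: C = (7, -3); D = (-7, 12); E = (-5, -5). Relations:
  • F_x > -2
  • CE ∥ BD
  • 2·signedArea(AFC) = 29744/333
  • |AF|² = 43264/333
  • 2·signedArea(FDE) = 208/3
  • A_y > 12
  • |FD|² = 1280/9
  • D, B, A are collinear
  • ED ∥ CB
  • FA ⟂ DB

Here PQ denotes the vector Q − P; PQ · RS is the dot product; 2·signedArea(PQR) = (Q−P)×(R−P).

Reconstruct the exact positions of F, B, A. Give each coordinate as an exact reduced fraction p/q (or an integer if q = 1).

A = (-131/37, 1396/111)
B = (5, 14)
F = (-5/3, 4/3)

1. F_x = -5/3  [line 17·x + 2·y + 77/3 = 0 ∩ |FD|² = 1280/9]
2. F_y = 4/3  [line 17·x + 2·y + 77/3 = 0 ∩ |FD|² = 1280/9]
   → F = (-5/3, 4/3)
3. B_x = 5  [CE ∥ BD ∩ ED ∥ CB]
4. B_y = 14  [CE ∥ BD ∩ ED ∥ CB]
   → B = (5, 14)
5. A_x = -131/37  [D, B, A are collinear ∩ FA ⟂ DB]
6. A_y = 1396/111  [D, B, A are collinear ∩ FA ⟂ DB]
   → A = (-131/37, 1396/111)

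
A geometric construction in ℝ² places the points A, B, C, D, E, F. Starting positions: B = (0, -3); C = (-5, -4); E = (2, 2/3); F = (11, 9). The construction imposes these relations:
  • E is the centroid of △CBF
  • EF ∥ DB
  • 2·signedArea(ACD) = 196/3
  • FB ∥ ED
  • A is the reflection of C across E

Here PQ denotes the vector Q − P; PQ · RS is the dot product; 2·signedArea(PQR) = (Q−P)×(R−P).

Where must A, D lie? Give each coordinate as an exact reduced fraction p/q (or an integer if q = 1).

1. A_x = 9  [A is the reflection of C across E]
2. A_y = 16/3  [A is the reflection of C across E]
   → A = (9, 16/3)
3. D_x = -9  [EF ∥ DB ∩ FB ∥ ED]
4. D_y = -34/3  [EF ∥ DB ∩ FB ∥ ED]
   → D = (-9, -34/3)

A = (9, 16/3)
D = (-9, -34/3)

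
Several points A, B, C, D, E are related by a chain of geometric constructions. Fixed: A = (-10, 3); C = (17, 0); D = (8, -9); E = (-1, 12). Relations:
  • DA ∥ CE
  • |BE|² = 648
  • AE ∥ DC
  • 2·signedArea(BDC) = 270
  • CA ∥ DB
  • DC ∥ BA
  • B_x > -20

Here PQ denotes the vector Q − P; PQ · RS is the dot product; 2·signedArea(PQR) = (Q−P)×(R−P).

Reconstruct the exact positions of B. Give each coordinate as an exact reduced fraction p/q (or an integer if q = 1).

1. B_x = -19  [DC ∥ BA ∩ CA ∥ DB]
2. B_y = -6  [DC ∥ BA ∩ CA ∥ DB]
   → B = (-19, -6)

B = (-19, -6)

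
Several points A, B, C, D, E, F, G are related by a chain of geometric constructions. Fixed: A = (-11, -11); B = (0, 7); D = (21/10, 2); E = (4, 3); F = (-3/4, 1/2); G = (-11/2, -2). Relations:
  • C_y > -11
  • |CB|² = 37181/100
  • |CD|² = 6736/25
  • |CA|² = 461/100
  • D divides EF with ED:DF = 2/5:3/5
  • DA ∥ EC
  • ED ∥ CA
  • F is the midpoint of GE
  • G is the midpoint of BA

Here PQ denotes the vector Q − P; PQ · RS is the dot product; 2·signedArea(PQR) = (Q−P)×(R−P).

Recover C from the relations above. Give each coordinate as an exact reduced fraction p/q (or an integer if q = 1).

1. C_x = -91/10  [ED ∥ CA ∩ DA ∥ EC]
2. C_y = -10  [ED ∥ CA ∩ DA ∥ EC]
   → C = (-91/10, -10)

C = (-91/10, -10)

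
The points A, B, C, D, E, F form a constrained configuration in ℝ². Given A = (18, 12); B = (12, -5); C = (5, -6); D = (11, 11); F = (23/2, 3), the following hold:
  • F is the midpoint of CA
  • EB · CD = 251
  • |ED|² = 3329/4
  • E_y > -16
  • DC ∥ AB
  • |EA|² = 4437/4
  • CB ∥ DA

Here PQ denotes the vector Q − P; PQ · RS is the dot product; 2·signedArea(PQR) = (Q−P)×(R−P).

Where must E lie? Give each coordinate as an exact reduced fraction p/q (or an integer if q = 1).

E = (-3/2, -15)

1. E_x = -3/2  [line -6·x + -17·y + -264 = 0 ∩ |EA|² = 4437/4]
2. E_y = -15  [line -6·x + -17·y + -264 = 0 ∩ |EA|² = 4437/4]
   → E = (-3/2, -15)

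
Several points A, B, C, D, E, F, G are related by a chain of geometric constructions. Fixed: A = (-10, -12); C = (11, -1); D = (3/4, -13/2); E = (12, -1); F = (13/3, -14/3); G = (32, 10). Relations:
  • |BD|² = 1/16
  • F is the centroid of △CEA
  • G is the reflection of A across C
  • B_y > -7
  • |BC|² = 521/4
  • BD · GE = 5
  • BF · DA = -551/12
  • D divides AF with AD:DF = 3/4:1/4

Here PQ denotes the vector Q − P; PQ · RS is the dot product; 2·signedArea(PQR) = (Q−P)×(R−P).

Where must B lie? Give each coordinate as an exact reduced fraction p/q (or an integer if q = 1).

1. B_x = 1  [BF · DA = -551/12 ∩ BD · GE = 5]
2. B_y = -13/2  [BF · DA = -551/12 ∩ BD · GE = 5]
   → B = (1, -13/2)

B = (1, -13/2)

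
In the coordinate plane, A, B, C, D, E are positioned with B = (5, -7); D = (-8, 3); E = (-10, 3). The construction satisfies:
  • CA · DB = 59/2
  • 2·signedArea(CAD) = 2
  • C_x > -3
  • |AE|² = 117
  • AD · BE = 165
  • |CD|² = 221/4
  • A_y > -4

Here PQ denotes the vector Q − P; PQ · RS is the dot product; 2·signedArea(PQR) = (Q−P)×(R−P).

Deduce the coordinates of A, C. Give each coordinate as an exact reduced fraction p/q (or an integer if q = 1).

A = (-1, -3)
C = (-5/2, -2)

1. A_x = -1  [line 15·x + -10·y + -15 = 0 ∩ |AE|² = 117]
2. A_y = -3  [line 15·x + -10·y + -15 = 0 ∩ |AE|² = 117]
   → A = (-1, -3)
3. C_x = -5/2  [CA · DB = 59/2 ∩ 2·signedArea(CAD) = 2]
4. C_y = -2  [CA · DB = 59/2 ∩ 2·signedArea(CAD) = 2]
   → C = (-5/2, -2)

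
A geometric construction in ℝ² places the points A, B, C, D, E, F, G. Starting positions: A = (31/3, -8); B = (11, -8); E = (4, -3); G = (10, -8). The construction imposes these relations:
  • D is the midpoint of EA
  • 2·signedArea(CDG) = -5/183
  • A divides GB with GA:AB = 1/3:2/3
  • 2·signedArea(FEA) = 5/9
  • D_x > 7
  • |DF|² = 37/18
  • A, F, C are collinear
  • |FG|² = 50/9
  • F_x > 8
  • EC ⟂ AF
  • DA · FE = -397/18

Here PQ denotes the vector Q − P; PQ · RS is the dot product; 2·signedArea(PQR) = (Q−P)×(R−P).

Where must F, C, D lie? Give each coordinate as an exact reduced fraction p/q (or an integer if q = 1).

1. D_x = 43/6  [D is the midpoint of EA]
2. D_y = -11/2  [D is the midpoint of EA]
   → D = (43/6, -11/2)
3. F_x = 25/3  [2·signedArea(FEA) = 5/9 ∩ DA · FE = -397/18]
4. F_y = -19/3  [2·signedArea(FEA) = 5/9 ∩ DA · FE = -397/18]
   → F = (25/3, -19/3)
5. C_x = 757/183  [A, F, C are collinear ∩ EC ⟂ AF]
6. C_y = -173/61  [A, F, C are collinear ∩ EC ⟂ AF]
   → C = (757/183, -173/61)

C = (757/183, -173/61)
D = (43/6, -11/2)
F = (25/3, -19/3)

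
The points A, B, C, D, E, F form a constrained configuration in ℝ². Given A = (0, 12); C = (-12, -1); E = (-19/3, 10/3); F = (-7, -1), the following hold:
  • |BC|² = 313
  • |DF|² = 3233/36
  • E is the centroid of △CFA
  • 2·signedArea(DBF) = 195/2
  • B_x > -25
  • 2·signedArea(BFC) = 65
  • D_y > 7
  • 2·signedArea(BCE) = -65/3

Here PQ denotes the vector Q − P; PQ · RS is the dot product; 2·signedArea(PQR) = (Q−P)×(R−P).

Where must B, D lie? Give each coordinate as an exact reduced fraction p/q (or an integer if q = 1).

1. B_x = -24  [2·signedArea(BCE) = -65/3 ∩ 2·signedArea(BFC) = 65]
2. B_y = -14  [2·signedArea(BCE) = -65/3 ∩ 2·signedArea(BFC) = 65]
   → B = (-24, -14)
3. D_x = -19/6  [line -13·x + 17·y + -343/2 = 0 ∩ |DF|² = 3233/36]
4. D_y = 23/3  [line -13·x + 17·y + -343/2 = 0 ∩ |DF|² = 3233/36]
   → D = (-19/6, 23/3)

B = (-24, -14)
D = (-19/6, 23/3)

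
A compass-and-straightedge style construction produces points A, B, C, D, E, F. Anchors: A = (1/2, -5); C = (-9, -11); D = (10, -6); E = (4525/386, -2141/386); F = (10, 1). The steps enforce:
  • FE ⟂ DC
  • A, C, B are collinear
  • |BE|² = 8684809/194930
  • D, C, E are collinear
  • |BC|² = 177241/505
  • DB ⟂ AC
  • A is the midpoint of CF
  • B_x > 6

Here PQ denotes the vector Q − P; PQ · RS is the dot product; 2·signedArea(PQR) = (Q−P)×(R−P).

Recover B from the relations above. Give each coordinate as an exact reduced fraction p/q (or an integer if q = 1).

B = (3454/505, -503/505)

1. B_x = 3454/505  [A, C, B are collinear ∩ DB ⟂ AC]
2. B_y = -503/505  [A, C, B are collinear ∩ DB ⟂ AC]
   → B = (3454/505, -503/505)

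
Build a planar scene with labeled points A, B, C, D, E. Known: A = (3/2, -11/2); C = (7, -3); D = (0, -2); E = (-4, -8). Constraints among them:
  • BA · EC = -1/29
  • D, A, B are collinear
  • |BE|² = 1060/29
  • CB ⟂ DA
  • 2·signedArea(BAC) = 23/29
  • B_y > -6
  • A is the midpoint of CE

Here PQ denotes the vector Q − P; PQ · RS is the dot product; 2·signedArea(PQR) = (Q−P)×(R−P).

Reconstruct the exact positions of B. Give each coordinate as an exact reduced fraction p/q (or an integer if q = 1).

B = (42/29, -156/29)

1. B_x = 42/29  [D, A, B are collinear ∩ CB ⟂ DA]
2. B_y = -156/29  [D, A, B are collinear ∩ CB ⟂ DA]
   → B = (42/29, -156/29)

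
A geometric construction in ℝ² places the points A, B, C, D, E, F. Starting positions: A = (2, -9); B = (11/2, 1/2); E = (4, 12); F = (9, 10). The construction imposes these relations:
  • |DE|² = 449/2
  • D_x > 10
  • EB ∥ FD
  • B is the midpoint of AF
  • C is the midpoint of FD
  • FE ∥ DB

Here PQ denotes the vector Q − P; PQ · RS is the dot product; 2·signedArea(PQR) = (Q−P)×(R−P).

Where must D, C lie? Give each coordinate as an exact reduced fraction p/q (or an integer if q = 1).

C = (39/4, 17/4)
D = (21/2, -3/2)

1. D_x = 21/2  [FE ∥ DB ∩ EB ∥ FD]
2. D_y = -3/2  [FE ∥ DB ∩ EB ∥ FD]
   → D = (21/2, -3/2)
3. C_x = 39/4  [C is the midpoint of FD]
4. C_y = 17/4  [C is the midpoint of FD]
   → C = (39/4, 17/4)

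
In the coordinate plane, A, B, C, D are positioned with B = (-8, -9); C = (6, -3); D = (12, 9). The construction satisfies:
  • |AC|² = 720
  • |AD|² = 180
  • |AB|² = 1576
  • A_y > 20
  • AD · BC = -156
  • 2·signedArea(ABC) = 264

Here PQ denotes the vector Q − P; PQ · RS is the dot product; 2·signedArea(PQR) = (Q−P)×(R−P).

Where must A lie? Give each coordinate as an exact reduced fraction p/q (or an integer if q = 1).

1. A_x = 18  [AD · BC = -156 ∩ 2·signedArea(ABC) = 264]
2. A_y = 21  [AD · BC = -156 ∩ 2·signedArea(ABC) = 264]
   → A = (18, 21)

A = (18, 21)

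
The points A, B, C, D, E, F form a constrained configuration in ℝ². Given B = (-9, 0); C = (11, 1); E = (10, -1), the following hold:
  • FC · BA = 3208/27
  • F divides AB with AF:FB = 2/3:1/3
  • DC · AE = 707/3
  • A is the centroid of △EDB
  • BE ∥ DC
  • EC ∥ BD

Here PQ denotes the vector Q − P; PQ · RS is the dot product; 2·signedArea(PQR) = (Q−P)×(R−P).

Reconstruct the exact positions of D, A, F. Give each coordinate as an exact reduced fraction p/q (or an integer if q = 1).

1. D_x = -8  [BE ∥ DC ∩ EC ∥ BD]
2. D_y = 2  [BE ∥ DC ∩ EC ∥ BD]
   → D = (-8, 2)
3. A_x = -7/3  [A is the centroid of △EDB]
4. A_y = 1/3  [A is the centroid of △EDB]
   → A = (-7/3, 1/3)
5. F_x = -61/9  [F divides AB with AF:FB = 2/3:1/3]
6. F_y = 1/9  [F divides AB with AF:FB = 2/3:1/3]
   → F = (-61/9, 1/9)

A = (-7/3, 1/3)
D = (-8, 2)
F = (-61/9, 1/9)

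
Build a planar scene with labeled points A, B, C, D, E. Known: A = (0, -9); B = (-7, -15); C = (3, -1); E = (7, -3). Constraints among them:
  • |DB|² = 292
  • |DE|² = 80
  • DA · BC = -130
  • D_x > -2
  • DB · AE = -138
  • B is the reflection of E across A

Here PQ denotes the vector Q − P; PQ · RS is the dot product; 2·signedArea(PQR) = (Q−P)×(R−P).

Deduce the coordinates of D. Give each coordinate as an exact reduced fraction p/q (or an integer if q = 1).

D = (-1, 1)

1. D_x = -1  [DA · BC = -130 ∩ DB · AE = -138]
2. D_y = 1  [DA · BC = -130 ∩ DB · AE = -138]
   → D = (-1, 1)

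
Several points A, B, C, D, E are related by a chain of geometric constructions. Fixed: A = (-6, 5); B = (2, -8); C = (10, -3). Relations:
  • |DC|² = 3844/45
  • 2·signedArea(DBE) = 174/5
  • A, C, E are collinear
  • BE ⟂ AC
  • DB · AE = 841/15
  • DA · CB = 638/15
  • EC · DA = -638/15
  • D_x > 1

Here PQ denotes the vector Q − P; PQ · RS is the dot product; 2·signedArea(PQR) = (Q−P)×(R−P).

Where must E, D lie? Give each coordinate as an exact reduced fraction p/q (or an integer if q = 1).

1. E_x = 28/5  [A, C, E are collinear ∩ BE ⟂ AC]
2. E_y = -4/5  [A, C, E are collinear ∩ BE ⟂ AC]
   → E = (28/5, -4/5)
3. D_x = 26/15  [DA · CB = 638/15 ∩ 2·signedArea(DBE) = 174/5]
4. D_y = 17/15  [DA · CB = 638/15 ∩ 2·signedArea(DBE) = 174/5]
   → D = (26/15, 17/15)

D = (26/15, 17/15)
E = (28/5, -4/5)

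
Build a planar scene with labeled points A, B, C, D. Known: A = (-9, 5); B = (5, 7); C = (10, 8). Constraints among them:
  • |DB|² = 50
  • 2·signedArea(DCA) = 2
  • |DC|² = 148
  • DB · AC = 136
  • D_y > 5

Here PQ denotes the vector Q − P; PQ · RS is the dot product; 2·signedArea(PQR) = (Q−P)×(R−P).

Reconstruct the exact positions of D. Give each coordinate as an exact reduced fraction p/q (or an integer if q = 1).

1. D_x = -2  [DB · AC = 136 ∩ 2·signedArea(DCA) = 2]
2. D_y = 6  [DB · AC = 136 ∩ 2·signedArea(DCA) = 2]
   → D = (-2, 6)

D = (-2, 6)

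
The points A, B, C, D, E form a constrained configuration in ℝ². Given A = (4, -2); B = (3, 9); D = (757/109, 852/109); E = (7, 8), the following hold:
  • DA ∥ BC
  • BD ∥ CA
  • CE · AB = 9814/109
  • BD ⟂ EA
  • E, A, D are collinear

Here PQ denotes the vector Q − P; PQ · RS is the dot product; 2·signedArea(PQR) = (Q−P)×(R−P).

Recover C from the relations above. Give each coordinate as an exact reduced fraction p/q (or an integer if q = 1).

C = (6/109, -89/109)

1. C_x = 6/109  [BD ∥ CA ∩ DA ∥ BC]
2. C_y = -89/109  [BD ∥ CA ∩ DA ∥ BC]
   → C = (6/109, -89/109)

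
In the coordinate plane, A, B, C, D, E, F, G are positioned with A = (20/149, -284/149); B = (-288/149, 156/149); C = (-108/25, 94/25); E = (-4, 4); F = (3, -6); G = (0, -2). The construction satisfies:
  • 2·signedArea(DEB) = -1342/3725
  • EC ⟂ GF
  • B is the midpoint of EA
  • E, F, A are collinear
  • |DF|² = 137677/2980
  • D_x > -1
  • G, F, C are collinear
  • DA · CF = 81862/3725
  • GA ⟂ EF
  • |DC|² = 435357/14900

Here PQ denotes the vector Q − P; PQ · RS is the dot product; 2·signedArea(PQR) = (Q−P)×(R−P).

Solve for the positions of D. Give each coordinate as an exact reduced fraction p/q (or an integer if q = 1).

D = (-3648/3725, -3647/7450)

1. D_x = -3648/3725  [DA · CF = 81862/3725 ∩ 2·signedArea(DEB) = -1342/3725]
2. D_y = -3647/7450  [DA · CF = 81862/3725 ∩ 2·signedArea(DEB) = -1342/3725]
   → D = (-3648/3725, -3647/7450)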